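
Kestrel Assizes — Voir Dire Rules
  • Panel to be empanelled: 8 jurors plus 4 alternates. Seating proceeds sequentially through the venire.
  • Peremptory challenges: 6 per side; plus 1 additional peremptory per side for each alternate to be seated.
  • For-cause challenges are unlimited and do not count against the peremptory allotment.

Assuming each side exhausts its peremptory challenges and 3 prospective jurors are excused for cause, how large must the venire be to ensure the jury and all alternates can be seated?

Seats to fill: 8 + 4 alternates = 12.
Peremptories: 6 + 1×4 = 10 per side × 2 sides = 20.
For-cause removals: 3.
Minimum venire: 12 + 20 + 3 = 35.

35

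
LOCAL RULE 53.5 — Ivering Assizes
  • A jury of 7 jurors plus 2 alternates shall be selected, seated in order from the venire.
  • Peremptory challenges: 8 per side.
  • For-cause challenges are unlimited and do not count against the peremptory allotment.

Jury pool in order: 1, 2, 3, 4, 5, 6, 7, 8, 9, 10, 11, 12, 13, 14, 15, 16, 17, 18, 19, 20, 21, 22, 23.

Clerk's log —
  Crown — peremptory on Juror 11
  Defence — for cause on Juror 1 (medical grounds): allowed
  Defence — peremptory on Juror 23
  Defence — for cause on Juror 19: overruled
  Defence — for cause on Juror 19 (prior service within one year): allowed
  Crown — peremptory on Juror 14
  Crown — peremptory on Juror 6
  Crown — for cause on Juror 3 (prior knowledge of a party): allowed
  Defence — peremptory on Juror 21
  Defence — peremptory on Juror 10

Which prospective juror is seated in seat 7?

Removed: #1, #3, #6, #10, #11, #14, #19, #21, #23.
Seating in order: seats 1–7 → #2, #4, #5, #7, #8, #9, #12; alternates → #13, #15.
So seat 7 is #12.

12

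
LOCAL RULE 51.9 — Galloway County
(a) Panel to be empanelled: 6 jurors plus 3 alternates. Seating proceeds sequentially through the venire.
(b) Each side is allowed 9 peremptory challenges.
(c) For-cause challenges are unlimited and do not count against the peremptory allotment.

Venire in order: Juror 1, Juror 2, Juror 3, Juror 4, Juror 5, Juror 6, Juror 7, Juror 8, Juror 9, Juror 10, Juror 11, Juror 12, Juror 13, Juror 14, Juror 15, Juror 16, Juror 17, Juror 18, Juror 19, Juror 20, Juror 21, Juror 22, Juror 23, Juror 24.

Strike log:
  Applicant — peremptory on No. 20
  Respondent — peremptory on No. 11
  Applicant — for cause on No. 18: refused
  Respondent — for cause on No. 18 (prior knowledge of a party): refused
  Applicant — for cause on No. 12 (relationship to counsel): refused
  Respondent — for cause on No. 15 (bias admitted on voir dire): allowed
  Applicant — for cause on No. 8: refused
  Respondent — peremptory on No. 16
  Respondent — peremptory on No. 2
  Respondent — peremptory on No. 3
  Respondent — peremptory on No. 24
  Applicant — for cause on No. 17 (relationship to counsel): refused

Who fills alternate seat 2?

Removed: #2, #3, #11, #15, #16, #20, #24. (#8, #12, #17, #18 stay — for-cause denied.)
Seating in order: seats 1–6 → #1, #4, #5, #6, #7, #8; alternates → #9, #10, #12.
So alternate 2 is #10.

10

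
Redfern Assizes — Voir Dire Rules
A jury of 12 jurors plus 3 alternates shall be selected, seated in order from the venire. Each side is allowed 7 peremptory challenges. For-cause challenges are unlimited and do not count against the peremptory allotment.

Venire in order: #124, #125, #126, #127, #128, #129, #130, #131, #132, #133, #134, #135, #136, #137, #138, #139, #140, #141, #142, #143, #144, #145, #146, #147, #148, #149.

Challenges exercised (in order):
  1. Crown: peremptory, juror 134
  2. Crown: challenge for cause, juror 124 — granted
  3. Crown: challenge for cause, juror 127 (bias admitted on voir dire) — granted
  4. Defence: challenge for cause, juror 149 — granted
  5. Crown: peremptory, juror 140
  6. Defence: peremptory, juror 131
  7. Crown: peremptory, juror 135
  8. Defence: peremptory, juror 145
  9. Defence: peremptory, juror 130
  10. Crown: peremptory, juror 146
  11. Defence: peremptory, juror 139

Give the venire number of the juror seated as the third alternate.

Removed: #124, #127, #130, #131, #134, #135, #139, #140, #145, #146, #149.
Seating in order: seats 1–12 → #125, #126, #128, #129, #132, #133, #136, #137, #138, #141, #142, #143; alternates → #144, #147, #148.
So alternate 3 is #148.

148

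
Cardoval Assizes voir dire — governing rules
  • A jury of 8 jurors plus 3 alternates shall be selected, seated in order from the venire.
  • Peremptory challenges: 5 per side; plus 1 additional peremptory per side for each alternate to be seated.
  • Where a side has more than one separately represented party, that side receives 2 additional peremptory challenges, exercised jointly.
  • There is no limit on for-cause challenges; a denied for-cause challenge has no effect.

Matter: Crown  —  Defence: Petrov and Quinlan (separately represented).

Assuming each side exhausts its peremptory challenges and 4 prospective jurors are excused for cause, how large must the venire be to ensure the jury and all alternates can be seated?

33

Seats to fill: 8 + 3 alternates = 11.
Peremptories — Crown: 5 + 1×3 = 8; Defence: 5 + 1×3 + 2 = 10; total 18.
For-cause removals: 4.
Minimum venire: 11 + 18 + 4 = 33.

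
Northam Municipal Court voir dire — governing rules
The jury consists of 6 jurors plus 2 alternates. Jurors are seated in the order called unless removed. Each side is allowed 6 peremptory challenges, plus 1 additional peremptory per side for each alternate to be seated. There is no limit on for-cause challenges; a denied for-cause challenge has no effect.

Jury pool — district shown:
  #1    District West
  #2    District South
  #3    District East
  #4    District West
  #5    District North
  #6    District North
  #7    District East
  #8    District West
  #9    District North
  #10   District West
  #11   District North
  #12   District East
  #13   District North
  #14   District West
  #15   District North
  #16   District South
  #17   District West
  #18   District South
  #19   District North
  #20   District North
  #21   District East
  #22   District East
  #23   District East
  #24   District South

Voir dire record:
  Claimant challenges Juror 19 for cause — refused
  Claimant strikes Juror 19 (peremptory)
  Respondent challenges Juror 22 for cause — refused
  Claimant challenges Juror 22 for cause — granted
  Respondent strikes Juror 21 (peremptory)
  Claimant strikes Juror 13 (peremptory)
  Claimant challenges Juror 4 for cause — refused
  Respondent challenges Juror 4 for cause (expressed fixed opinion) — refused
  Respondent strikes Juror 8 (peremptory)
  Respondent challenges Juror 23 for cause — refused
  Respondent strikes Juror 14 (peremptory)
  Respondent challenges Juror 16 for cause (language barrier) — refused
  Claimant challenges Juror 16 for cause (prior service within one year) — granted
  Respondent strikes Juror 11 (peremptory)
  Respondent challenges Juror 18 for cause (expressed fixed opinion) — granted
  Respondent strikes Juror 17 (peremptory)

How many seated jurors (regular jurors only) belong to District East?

1

Removed: #8, #11, #13, #14, #16, #17, #18, #19, #21, #22.
Seated jurors 1–6: #1, #2, #3, #4, #5, #6 (alternates #7, #9 not counted).
Of those, in District East: #3 → 1.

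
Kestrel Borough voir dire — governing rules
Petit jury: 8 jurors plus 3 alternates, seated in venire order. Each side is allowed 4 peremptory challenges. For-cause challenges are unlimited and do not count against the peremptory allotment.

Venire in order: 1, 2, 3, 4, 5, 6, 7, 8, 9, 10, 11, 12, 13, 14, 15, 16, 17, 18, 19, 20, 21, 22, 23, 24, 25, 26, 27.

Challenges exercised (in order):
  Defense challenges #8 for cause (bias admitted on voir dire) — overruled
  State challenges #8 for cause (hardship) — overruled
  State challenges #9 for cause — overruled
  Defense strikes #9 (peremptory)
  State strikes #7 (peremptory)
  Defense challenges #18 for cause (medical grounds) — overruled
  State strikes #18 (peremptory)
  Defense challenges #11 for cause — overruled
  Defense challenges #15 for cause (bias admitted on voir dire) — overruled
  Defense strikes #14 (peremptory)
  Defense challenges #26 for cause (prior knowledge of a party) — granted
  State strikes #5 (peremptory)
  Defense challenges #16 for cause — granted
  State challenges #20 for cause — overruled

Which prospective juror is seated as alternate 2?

Removed: #5, #7, #9, #14, #16, #18, #26. (#8, #11, #15, #20 stay — for-cause denied.)
Seating in order: seats 1–8 → #1, #2, #3, #4, #6, #8, #10, #11; alternates → #12, #13, #15.
So alternate 2 is #13.

13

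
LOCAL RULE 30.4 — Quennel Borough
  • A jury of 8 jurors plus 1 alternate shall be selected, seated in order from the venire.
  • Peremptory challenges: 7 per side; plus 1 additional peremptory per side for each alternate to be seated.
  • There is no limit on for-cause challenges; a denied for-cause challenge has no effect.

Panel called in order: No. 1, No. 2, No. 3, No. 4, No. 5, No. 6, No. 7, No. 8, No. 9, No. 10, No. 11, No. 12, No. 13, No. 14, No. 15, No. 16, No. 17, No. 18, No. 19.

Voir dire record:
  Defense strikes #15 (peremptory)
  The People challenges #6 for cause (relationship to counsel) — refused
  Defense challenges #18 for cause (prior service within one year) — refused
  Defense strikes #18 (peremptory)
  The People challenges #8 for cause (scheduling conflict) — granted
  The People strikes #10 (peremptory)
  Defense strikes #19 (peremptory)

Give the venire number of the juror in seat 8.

9

Removed: #8, #10, #15, #18, #19. (#6 stays — for-cause denied.)
Seating in order: seats 1–8 → #1, #2, #3, #4, #5, #6, #7, #9; alternates → #11.
So seat 8 is #9.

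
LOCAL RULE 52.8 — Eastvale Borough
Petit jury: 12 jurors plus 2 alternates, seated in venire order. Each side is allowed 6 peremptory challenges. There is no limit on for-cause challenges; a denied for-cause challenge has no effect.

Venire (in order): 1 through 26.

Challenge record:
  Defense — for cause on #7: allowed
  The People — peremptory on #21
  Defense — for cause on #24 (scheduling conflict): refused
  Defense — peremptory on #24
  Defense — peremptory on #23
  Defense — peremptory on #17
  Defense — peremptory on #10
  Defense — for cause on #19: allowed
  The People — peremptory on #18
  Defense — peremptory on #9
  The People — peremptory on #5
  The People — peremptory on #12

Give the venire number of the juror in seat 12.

20

Removed: #5, #7, #9, #10, #12, #17, #18, #19, #21, #23, #24.
Filling seats in venire order through position 12: #1, #2, #3, #4, #6, #8, #11, #13, #14, #15, #16, #20.
So seat 12 is #20.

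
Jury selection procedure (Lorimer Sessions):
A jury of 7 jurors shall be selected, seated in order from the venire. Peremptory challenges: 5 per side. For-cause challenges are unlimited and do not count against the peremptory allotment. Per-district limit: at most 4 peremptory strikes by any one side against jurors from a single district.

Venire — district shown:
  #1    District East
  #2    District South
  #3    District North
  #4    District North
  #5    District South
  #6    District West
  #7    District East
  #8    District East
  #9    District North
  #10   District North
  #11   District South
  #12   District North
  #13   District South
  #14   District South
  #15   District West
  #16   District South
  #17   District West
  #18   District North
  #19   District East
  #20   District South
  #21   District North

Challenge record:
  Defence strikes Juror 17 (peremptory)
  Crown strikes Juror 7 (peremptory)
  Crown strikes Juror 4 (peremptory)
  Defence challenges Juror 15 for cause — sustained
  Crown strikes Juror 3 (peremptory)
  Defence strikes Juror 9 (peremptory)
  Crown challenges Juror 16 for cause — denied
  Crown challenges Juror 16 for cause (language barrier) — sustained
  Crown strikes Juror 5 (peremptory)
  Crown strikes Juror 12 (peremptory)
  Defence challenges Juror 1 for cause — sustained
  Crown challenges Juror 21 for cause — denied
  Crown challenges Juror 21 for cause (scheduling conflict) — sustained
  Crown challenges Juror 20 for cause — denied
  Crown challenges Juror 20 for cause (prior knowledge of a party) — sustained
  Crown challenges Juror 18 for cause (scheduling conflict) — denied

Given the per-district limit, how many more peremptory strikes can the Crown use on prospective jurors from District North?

Crown peremptories so far: #7, #4, #3, #5, #12 — 5 of 5 used, 0 left overall.
Against District North: #4, #3, #12 — 3 used; per-district cap 4 leaves 1.
Binding limit: min(0, 1) = 0.

0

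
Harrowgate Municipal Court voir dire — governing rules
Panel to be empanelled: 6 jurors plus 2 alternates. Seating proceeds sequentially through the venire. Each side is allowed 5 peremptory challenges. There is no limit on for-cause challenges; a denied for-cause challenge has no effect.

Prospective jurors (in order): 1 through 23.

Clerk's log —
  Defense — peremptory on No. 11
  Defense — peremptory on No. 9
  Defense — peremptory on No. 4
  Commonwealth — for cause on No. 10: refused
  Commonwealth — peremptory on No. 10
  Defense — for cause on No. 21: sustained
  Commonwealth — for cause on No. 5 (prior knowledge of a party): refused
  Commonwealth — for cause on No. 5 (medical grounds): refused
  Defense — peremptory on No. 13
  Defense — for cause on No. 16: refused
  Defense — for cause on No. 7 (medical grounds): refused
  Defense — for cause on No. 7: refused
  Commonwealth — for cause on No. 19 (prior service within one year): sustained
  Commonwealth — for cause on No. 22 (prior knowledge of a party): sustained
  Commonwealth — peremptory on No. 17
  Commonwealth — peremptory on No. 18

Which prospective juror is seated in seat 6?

Removed: #4, #9, #10, #11, #13, #17, #18, #19, #21, #22. (#5, #7, #16 stay — for-cause denied.)
Seating in order: seats 1–6 → #1, #2, #3, #5, #6, #7; alternates → #8, #12.
So seat 6 is #7.

7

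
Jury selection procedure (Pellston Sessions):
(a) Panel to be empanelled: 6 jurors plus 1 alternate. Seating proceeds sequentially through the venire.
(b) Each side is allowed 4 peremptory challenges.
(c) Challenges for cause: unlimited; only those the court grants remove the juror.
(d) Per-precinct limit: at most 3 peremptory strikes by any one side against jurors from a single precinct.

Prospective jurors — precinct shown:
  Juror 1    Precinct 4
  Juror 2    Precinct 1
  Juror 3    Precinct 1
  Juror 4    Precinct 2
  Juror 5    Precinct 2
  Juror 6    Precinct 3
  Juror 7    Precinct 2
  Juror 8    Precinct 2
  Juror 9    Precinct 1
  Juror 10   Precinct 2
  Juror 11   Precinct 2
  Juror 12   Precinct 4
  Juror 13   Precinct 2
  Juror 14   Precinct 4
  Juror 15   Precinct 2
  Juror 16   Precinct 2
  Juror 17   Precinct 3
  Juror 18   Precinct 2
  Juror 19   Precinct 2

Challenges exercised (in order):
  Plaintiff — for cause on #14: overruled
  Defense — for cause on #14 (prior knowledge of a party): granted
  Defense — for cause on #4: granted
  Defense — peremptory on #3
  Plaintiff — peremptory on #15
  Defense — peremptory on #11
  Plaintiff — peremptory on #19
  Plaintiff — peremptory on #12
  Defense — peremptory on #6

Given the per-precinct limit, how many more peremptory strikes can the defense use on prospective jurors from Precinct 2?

1

Defense peremptories so far: #3, #11, #6 — 3 of 4 used, 1 left overall.
Against Precinct 2: #11 — 1 used; per-precinct cap 3 leaves 2.
Binding limit: min(1, 2) = 1.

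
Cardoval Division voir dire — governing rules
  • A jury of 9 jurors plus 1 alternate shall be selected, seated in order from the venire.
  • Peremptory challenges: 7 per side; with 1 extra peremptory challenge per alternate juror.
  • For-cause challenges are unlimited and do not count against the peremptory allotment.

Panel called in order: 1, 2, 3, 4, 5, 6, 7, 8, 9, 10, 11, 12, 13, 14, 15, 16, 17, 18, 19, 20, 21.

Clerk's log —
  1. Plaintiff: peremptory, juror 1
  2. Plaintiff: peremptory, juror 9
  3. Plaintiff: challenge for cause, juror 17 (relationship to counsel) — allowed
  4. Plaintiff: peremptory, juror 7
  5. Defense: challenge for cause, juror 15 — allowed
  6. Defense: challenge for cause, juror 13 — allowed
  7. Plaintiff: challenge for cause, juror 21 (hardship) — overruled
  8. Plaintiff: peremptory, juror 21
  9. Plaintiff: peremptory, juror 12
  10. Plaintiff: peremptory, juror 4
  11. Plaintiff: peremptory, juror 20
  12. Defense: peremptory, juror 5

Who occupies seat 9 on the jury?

18

Removed: #1, #4, #5, #7, #9, #12, #13, #15, #17, #20, #21.
Seating in order: seats 1–9 → #2, #3, #6, #8, #10, #11, #14, #16, #18; alternates → #19.
So seat 9 is #18.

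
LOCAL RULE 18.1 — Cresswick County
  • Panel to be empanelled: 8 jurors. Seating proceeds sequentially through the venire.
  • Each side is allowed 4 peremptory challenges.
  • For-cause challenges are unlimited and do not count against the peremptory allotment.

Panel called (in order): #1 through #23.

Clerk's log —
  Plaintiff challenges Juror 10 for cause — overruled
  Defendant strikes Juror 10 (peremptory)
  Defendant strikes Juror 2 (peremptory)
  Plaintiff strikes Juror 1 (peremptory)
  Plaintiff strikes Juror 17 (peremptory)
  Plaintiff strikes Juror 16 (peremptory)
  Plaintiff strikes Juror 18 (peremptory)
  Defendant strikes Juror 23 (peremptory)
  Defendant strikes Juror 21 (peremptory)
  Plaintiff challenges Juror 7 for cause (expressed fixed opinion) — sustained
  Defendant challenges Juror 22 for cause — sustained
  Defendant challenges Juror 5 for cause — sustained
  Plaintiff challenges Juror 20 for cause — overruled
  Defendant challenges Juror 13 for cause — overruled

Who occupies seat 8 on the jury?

Removed: #1, #2, #5, #7, #10, #16, #17, #18, #21, #22, #23. (#13, #20 stay — for-cause denied.)
Filling seats in venire order through position 8: #3, #4, #6, #8, #9, #11, #12, #13.
So seat 8 is #13.

13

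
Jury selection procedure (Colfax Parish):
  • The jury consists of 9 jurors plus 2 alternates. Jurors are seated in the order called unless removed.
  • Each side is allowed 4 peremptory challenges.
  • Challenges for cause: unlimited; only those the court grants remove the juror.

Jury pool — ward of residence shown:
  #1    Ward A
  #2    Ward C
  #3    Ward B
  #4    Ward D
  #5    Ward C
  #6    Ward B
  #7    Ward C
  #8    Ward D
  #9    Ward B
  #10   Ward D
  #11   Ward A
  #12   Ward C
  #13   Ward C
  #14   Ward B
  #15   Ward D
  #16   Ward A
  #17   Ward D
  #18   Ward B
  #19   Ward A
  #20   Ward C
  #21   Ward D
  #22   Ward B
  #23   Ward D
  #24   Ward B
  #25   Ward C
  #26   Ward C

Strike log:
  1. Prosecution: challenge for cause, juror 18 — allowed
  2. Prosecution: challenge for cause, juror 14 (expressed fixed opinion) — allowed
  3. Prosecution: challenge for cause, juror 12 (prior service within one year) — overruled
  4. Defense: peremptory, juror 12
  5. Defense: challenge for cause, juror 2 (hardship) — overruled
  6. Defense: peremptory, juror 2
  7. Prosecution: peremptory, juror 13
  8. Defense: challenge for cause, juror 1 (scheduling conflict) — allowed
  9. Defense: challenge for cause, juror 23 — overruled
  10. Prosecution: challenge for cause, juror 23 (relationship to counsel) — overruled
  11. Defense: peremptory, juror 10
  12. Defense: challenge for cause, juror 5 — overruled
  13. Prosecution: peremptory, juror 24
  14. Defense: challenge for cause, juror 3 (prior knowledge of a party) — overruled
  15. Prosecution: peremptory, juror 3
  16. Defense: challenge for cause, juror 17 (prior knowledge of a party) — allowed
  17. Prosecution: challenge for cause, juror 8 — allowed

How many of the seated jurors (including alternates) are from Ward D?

Removed: #1, #2, #3, #8, #10, #12, #13, #14, #17, #18, #24.
Seated (11 incl. alternates): #4, #5, #6, #7, #9, #11, #15, #16, #19, #20, #21.
Of those, in Ward D: #4, #15, #21 → 3.

3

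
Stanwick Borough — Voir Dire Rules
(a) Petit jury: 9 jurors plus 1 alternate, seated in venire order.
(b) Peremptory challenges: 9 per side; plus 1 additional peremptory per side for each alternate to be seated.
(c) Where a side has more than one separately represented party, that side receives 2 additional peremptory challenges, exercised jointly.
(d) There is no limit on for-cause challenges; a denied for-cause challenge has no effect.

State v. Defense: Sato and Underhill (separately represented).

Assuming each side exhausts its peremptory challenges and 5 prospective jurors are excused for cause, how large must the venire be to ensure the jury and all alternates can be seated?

37

Seats to fill: 9 + 1 alternates = 10.
Peremptories — State: 9 + 1×1 = 10; Defense: 9 + 1×1 + 2 = 12; total 22.
For-cause removals: 5.
Minimum venire: 10 + 22 + 5 = 37.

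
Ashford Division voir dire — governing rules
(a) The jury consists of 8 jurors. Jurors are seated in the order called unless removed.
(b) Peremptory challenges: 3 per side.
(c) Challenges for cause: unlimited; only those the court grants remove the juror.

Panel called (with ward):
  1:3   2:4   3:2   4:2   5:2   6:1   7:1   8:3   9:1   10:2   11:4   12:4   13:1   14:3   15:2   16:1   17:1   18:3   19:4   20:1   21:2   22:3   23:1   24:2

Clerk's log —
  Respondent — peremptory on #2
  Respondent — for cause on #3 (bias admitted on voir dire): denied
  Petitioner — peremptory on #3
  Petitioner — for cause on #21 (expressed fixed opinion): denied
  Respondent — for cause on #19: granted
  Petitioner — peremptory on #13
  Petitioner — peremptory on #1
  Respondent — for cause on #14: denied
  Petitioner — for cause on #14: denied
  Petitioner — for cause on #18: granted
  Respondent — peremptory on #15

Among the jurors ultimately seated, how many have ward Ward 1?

Removed: #1, #2, #3, #13, #15, #18, #19.
Seated jurors 1–8: #4, #5, #6, #7, #8, #9, #10, #11.
Of those, in Ward 1: #6, #7, #9 → 3.

3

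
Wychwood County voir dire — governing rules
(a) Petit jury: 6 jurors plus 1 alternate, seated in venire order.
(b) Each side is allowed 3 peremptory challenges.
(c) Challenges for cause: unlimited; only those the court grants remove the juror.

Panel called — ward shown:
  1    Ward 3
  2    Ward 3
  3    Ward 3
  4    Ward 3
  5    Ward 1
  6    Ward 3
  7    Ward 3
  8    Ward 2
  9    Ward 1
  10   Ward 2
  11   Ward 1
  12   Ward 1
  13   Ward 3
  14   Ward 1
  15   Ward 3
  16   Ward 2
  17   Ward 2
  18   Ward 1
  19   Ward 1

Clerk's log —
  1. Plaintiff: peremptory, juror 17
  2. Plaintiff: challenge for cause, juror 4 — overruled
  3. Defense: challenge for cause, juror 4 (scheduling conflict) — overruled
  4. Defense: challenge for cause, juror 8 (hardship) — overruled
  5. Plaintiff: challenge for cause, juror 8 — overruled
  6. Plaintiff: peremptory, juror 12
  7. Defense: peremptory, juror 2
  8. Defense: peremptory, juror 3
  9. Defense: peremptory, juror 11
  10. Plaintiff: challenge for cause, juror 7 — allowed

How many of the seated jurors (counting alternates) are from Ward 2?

2

Removed: #2, #3, #7, #11, #12, #17.
Seated (7 incl. alternates): #1, #4, #5, #6, #8, #9, #10.
Of those, in Ward 2: #8, #10 → 2.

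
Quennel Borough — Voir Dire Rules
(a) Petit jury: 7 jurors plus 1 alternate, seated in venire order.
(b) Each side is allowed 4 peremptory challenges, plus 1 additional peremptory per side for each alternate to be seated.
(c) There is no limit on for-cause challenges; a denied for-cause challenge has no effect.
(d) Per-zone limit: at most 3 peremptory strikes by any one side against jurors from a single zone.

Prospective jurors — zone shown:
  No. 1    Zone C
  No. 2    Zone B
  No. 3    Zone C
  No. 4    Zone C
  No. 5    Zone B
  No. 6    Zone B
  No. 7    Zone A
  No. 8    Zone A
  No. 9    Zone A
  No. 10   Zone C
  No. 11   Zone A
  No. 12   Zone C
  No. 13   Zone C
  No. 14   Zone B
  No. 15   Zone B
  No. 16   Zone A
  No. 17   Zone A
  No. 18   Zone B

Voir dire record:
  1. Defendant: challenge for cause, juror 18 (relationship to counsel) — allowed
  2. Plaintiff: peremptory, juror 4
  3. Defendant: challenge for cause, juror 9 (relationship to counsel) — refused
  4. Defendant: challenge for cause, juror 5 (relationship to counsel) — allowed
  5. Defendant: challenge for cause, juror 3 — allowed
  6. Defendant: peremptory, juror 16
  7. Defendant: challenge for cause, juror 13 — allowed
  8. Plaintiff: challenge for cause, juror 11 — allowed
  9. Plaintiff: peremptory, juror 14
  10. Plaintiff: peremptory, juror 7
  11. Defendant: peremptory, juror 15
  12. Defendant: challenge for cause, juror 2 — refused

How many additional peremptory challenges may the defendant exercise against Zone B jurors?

2

Defendant peremptories so far: #16, #15 — 2 of 5 used, 3 left overall.
Against Zone B: #15 — 1 used; per-zone cap 3 leaves 2.
Binding limit: min(3, 2) = 2.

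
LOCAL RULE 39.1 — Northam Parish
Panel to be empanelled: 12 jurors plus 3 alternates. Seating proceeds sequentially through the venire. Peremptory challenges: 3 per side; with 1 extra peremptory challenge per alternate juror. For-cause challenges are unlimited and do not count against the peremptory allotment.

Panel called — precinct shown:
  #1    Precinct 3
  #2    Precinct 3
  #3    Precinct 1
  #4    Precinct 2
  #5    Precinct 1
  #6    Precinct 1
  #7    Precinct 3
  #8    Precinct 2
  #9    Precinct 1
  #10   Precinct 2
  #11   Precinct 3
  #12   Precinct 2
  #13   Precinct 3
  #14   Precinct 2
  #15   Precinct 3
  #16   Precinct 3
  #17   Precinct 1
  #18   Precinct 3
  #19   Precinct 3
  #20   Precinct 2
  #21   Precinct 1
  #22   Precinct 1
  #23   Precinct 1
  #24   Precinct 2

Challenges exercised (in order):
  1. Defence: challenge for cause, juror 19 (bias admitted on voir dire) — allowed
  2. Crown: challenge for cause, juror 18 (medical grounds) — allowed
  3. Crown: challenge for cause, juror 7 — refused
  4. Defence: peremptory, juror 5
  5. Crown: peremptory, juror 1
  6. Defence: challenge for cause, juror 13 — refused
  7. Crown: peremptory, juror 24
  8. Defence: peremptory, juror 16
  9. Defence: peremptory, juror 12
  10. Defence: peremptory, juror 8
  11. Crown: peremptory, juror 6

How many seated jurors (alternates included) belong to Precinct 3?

5

Removed: #1, #5, #6, #8, #12, #16, #18, #19, #24.
Seated (15 incl. alternates): #2, #3, #4, #7, #9, #10, #11, #13, #14, #15, #17, #20, #21, #22, #23.
Of those, in Precinct 3: #2, #7, #11, #13, #15 → 5.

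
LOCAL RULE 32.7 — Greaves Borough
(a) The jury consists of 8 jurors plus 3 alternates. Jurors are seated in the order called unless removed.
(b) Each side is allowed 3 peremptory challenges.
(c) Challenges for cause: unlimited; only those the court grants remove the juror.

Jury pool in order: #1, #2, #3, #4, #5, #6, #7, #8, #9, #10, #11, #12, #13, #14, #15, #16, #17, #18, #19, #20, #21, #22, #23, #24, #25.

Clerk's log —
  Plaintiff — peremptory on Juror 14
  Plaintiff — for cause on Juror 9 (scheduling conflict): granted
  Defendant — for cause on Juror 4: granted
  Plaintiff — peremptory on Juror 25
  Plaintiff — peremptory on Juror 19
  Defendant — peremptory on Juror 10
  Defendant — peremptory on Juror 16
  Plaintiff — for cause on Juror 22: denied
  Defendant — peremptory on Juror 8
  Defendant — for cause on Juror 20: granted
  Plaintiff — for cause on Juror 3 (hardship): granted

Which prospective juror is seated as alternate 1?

Removed: #3, #4, #8, #9, #10, #14, #16, #19, #20, #25. (#22 stays — for-cause denied.)
Filling seats in venire order through position 9: #1, #2, #5, #6, #7, #11, #12, #13, #15.
So alternate 1 is #15.

15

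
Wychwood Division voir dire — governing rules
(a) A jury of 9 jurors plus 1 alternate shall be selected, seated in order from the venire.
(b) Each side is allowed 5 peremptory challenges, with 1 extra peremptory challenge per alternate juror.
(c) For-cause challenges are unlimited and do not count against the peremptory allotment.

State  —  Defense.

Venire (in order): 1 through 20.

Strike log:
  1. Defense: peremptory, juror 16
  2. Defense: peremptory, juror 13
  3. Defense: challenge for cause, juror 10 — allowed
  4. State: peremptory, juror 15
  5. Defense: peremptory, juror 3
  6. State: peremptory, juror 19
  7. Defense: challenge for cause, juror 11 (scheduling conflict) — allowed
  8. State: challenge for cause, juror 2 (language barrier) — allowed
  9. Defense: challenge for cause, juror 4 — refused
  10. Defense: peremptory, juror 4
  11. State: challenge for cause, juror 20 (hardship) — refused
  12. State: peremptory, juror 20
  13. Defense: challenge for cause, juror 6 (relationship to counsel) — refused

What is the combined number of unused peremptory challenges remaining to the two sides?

State allotment: 5 base + 1 × 1 alternate = 6. Defense allotment: 5 base + 1 × 1 alternate = 6.
State peremptories used: #15, #19, #20 — 3 (for-cause on #2, #20 don't count).
Defense peremptories used: #16, #13, #3, #4 — 4 (for-cause on #10, #11, #4, #6 don't count).
Remaining: (6 − 3) + (6 − 4) = 5.

5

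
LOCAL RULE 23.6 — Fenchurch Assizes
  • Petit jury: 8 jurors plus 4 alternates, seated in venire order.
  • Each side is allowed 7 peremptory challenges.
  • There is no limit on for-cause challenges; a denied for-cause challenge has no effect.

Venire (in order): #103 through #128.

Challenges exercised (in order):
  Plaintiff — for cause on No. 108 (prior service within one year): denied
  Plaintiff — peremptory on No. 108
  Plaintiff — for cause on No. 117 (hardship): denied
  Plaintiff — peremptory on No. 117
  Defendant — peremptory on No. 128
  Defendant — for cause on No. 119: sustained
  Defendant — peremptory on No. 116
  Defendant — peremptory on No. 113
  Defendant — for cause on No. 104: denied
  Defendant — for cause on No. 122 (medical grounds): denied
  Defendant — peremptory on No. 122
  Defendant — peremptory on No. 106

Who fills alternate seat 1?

114

Removed: #106, #108, #113, #116, #117, #119, #122, #128. (#104 stays — for-cause denied.)
Seating in order: seats 1–8 → #103, #104, #105, #107, #109, #110, #111, #112; alternates → #114, #115, #118, #120.
So alternate 1 is #114.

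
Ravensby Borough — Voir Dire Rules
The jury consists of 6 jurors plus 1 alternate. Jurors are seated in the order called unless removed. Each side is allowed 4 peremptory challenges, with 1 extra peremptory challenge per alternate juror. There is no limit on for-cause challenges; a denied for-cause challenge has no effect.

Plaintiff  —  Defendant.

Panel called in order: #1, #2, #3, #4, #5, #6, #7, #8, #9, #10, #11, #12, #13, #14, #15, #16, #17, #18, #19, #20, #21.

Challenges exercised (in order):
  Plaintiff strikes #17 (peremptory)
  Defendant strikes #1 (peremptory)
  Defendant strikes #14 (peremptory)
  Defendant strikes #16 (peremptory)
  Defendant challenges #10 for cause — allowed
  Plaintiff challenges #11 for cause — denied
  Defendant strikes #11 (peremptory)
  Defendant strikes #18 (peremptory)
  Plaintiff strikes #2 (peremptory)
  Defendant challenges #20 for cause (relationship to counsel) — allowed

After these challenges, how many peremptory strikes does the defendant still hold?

Defendant allotment: 4 base + 1 × 1 alternate = 5.
Defendant peremptories used: #1, #14, #16, #11, #18 — 5 (for-cause on #10, #20 don't count).
Remaining: 5 − 5 = 0.

0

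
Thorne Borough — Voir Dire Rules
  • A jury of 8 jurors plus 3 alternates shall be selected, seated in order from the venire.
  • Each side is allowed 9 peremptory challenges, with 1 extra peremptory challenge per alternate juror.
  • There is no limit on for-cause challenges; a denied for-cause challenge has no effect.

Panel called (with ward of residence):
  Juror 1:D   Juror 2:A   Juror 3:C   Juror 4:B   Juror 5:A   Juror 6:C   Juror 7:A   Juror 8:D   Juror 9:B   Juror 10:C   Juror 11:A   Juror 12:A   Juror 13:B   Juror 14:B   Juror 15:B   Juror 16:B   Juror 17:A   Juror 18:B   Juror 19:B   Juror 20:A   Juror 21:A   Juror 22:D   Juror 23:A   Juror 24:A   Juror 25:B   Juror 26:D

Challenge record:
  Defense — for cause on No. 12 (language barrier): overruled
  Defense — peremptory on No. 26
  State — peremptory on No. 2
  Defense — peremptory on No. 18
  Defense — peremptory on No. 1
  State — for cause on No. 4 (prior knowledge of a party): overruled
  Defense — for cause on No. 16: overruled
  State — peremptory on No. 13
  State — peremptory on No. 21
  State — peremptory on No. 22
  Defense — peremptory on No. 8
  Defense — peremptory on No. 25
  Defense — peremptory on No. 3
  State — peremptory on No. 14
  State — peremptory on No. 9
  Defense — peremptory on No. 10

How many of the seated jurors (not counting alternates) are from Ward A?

4

Removed: #1, #2, #3, #8, #9, #10, #13, #14, #18, #21, #22, #25, #26.
Seated jurors 1–8: #4, #5, #6, #7, #11, #12, #15, #16 (alternates #17, #19, #20 not counted).
Of those, in Ward A: #5, #7, #11, #12 → 4.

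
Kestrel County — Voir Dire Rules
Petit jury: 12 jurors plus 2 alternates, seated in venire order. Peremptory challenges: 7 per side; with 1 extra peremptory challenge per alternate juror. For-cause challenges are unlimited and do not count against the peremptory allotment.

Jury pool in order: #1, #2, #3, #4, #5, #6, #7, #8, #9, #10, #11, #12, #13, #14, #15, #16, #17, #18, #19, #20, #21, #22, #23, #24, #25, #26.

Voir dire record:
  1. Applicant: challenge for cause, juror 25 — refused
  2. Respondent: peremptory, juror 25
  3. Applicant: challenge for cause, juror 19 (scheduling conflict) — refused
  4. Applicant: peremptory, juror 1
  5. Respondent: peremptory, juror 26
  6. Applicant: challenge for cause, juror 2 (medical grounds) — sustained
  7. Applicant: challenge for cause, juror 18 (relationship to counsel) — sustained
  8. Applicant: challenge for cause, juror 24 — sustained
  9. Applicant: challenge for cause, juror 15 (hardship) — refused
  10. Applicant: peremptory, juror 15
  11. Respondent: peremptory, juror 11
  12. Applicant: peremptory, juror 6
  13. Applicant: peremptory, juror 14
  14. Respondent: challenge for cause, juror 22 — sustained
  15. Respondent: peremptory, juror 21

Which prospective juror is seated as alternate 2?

Removed: #1, #2, #6, #11, #14, #15, #18, #21, #22, #24, #25, #26. (#19 stays — for-cause denied.)
Seating in order: seats 1–12 → #3, #4, #5, #7, #8, #9, #10, #12, #13, #16, #17, #19; alternates → #20, #23.
So alternate 2 is #23.

23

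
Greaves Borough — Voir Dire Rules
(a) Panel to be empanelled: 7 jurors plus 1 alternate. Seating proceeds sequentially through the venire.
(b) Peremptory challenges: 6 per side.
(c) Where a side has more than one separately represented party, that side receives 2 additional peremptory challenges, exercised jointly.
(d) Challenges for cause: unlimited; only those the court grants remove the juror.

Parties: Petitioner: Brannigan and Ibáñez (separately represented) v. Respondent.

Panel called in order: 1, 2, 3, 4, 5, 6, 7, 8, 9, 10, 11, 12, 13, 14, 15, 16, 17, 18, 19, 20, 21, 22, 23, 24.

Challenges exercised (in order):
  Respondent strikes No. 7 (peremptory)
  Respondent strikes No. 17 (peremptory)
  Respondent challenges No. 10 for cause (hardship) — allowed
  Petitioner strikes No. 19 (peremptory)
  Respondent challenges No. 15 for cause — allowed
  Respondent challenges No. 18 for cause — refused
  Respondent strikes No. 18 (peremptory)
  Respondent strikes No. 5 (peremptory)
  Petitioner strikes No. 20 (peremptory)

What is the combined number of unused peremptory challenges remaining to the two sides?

Petitioner allotment: 6 base + 2 multi-party = 8. Respondent allotment: 6.
Petitioner peremptories used: #19, #20 — 2.
Respondent peremptories used: #7, #17, #18, #5 — 4 (for-cause on #10, #15, #18 don't count).
Remaining: (8 − 2) + (6 − 4) = 8.

8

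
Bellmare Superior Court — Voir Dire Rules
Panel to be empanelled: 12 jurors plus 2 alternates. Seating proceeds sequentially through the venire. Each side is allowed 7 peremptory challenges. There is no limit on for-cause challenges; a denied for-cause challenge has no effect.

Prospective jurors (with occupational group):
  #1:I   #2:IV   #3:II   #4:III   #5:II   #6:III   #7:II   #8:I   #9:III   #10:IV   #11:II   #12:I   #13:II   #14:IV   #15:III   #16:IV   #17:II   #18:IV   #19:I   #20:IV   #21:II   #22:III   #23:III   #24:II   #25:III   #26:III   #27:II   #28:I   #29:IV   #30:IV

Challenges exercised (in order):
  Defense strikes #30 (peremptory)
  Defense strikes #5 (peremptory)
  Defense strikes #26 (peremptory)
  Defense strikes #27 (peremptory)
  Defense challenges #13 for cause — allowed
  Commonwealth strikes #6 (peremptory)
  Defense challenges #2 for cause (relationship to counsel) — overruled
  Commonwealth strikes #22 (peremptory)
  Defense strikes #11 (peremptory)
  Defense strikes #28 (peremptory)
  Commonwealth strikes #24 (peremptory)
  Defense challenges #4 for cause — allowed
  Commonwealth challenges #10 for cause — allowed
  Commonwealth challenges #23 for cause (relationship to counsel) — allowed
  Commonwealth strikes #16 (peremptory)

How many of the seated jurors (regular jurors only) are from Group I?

Removed: #4, #5, #6, #10, #11, #13, #16, #22, #23, #24, #26, #27, #28, #30.
Seated jurors 1–12: #1, #2, #3, #7, #8, #9, #12, #14, #15, #17, #18, #19 (alternates #20, #21 not counted).
Of those, in Group I: #1, #8, #12, #19 → 4.

4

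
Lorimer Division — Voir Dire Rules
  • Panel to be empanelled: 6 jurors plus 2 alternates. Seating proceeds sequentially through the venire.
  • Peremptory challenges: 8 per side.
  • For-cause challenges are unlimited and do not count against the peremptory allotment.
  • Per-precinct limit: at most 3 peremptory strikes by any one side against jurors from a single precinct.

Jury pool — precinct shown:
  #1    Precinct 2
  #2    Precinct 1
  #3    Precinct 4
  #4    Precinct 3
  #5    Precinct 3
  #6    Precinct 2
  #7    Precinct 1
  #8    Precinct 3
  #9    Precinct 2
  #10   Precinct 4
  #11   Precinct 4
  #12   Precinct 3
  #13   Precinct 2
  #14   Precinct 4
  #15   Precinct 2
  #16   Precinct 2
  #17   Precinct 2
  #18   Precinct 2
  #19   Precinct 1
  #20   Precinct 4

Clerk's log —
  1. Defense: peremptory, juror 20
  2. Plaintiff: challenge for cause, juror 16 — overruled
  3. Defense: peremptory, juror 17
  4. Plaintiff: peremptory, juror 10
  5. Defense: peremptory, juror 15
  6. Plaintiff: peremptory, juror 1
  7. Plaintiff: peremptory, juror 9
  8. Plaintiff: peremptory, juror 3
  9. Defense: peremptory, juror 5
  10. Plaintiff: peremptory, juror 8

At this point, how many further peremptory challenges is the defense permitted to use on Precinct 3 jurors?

2

Defense peremptories so far: #20, #17, #15, #5 — 4 of 8 used, 4 left overall.
Against Precinct 3: #5 — 1 used; per-precinct cap 3 leaves 2.
Binding limit: min(4, 2) = 2.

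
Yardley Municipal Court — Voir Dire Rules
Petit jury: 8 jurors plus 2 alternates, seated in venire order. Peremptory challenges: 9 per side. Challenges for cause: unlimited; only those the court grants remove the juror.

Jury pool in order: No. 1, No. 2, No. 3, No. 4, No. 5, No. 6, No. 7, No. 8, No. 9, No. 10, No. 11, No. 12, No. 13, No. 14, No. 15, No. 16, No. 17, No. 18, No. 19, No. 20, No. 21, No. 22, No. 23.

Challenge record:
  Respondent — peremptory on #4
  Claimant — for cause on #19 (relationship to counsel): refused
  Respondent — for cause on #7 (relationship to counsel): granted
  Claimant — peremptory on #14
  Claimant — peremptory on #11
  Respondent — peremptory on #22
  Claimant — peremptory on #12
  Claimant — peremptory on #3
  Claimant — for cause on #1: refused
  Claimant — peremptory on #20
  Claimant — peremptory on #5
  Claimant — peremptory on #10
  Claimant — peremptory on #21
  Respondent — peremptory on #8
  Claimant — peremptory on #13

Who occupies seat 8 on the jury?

18

Removed: #3, #4, #5, #7, #8, #10, #11, #12, #13, #14, #20, #21, #22. (#1, #19 stay — for-cause denied.)
Seating in order: seats 1–8 → #1, #2, #6, #9, #15, #16, #17, #18; alternates → #19, #23.
So seat 8 is #18.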